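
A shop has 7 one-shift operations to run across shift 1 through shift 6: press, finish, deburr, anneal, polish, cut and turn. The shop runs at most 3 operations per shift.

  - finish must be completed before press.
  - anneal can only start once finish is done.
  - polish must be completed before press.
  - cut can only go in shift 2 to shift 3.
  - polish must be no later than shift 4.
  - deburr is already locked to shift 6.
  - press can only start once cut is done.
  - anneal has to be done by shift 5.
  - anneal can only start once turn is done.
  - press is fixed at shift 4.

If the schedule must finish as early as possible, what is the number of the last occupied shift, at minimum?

shift 6

The precedence chain requires at least 2 distinct shifts.
With at most 3 per shift and 7 operations, at least 3 shifts are needed.
deburr can't be placed before shift 6, so the schedule must run through at least shift 6.
6 works (last occupied shift: shift 6): for example polish=shift 1; anneal=shift 2; press=shift 4; deburr=shift 6; finish=shift 1; cut=shift 2; turn=shift 1.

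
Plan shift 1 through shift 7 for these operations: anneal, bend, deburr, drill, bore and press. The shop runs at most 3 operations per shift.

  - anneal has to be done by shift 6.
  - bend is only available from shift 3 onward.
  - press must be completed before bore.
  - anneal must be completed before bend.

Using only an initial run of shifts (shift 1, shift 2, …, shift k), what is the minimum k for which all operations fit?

The precedence chain requires at least 2 distinct shifts.
With at most 3 per shift and 6 operations, at least 2 shifts are needed.
bend can't be placed before shift 3, so the schedule must run through at least shift 3.
3 works (last occupied shift: shift 3): for example press=shift 1; bend=shift 3; bore=shift 2; anneal=shift 1; drill=shift 2; deburr=shift 1.

3 shifts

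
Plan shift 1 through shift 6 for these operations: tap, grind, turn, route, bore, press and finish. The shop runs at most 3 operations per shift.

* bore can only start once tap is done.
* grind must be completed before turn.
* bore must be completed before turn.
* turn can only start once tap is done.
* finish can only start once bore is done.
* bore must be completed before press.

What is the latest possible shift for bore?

Precedence pushes bore to at least shift 2; downstream work caps bore at shift 5.
bore at shift 5 is achievable: finish in shift 6; turn in shift 6; grind in shift 1; tap in shift 1; route in shift 1; press in shift 6; bore in shift 5.

shift 5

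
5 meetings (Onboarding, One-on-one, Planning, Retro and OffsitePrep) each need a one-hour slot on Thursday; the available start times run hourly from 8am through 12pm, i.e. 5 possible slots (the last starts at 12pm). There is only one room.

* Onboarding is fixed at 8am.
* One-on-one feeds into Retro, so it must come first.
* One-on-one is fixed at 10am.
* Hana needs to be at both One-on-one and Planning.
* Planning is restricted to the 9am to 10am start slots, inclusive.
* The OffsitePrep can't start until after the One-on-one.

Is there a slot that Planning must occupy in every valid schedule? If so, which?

9am

Planning's window is 9am–10am.
One-on-one is fixed at 10am, and Planning can't share a slot with One-on-one.
So Planning must be 9am.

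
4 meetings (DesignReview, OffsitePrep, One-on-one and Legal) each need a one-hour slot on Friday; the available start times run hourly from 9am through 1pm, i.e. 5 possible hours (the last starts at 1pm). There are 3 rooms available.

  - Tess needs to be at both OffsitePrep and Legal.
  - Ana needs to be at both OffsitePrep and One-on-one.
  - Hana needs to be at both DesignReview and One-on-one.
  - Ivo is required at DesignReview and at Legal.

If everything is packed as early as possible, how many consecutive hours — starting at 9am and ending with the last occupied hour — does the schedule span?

2 hours

With at most 3 per hour and 4 meetings, at least 2 hours are needed.
2 works (last occupied hour: 10am): for example OffsitePrep in 9am; DesignReview in 9am; One-on-one in 10am; Legal in 10am.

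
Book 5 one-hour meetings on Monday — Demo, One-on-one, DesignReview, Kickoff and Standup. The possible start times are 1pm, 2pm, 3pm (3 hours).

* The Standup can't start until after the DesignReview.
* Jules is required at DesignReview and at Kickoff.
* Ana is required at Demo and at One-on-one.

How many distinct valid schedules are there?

Splitting on Demo: it can be 1pm (12), 2pm (12), 3pm (12). Listing each branch's schedules as (One-on-one, DesignReview, Kickoff, Standup):
Demo=1pm: (2pm,1pm,2pm,2pm) (2pm,1pm,2pm,3pm) (2pm,1pm,3pm,2pm) (2pm,1pm,3pm,3pm) (2pm,2pm,1pm,3pm) (2pm,2pm,3pm,3pm) (3pm,1pm,2pm,2pm) (3pm,1pm,2pm,3pm) (3pm,1pm,3pm,2pm) (3pm,1pm,3pm,3pm) (3pm,2pm,1pm,3pm) (3pm,2pm,3pm,3pm) — 12.
Demo=2pm: (1pm,1pm,2pm,2pm) (1pm,1pm,2pm,3pm) (1pm,1pm,3pm,2pm) (1pm,1pm,3pm,3pm) (1pm,2pm,1pm,3pm) (1pm,2pm,3pm,3pm) (3pm,1pm,2pm,2pm) (3pm,1pm,2pm,3pm) (3pm,1pm,3pm,2pm) (3pm,1pm,3pm,3pm) (3pm,2pm,1pm,3pm) (3pm,2pm,3pm,3pm) — 12.
Demo=3pm: (1pm,1pm,2pm,2pm) (1pm,1pm,2pm,3pm) (1pm,1pm,3pm,2pm) (1pm,1pm,3pm,3pm) (1pm,2pm,1pm,3pm) (1pm,2pm,3pm,3pm) (2pm,1pm,2pm,2pm) (2pm,1pm,2pm,3pm) (2pm,1pm,3pm,2pm) (2pm,1pm,3pm,3pm) (2pm,2pm,1pm,3pm) (2pm,2pm,3pm,3pm) — 12.
Summing: 12 + 12 + 12 = 36.

36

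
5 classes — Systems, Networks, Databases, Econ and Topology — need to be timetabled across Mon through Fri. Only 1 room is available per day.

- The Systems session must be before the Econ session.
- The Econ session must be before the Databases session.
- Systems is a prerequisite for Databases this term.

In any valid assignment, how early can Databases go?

Wed

Precedence pushes Databases to at least Wed.
Databases at Wed is achievable: Topology in Fri, Databases in Wed, Systems in Mon, Networks in Thu, Econ in Tue.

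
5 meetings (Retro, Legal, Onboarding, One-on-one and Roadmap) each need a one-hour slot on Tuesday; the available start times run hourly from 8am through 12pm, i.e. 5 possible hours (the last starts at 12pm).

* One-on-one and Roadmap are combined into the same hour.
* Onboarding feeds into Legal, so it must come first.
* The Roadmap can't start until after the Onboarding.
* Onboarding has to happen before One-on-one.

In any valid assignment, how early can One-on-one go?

9am

Precedence pushes One-on-one to at least 9am.
One-on-one at 9am is achievable: Roadmap -> 9am; Onboarding -> 8am; One-on-one -> 9am; Legal -> 9am; Retro -> 8am.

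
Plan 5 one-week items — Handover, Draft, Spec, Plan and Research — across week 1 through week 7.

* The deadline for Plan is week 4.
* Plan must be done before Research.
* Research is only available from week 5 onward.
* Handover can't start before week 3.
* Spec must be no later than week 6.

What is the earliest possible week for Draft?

week 1

Draft at week 1 is achievable: Spec in week 1; Draft in week 1; Plan in week 1; Handover in week 3; Research in week 5.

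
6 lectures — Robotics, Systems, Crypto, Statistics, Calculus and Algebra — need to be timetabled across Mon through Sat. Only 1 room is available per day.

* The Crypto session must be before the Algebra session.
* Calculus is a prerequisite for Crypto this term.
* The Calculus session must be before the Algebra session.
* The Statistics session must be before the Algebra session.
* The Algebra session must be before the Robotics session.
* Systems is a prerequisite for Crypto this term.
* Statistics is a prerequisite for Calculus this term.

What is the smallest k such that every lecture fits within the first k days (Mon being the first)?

6

The precedence chain requires at least 5 distinct days.
With at most 1 per day and 6 lectures, at least 6 days are needed.
6 works (last occupied day: Sat): for example Statistics=Mon; Algebra=Fri; Systems=Wed; Robotics=Sat; Calculus=Tue; Crypto=Thu.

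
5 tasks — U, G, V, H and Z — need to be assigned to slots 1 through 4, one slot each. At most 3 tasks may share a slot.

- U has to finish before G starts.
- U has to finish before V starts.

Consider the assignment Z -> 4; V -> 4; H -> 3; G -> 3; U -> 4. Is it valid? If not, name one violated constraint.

U has to finish before V starts — violated.
U has to finish before G starts — violated.
At most 3 tasks may share a slot — holds.

No — it violates: U has to finish before G starts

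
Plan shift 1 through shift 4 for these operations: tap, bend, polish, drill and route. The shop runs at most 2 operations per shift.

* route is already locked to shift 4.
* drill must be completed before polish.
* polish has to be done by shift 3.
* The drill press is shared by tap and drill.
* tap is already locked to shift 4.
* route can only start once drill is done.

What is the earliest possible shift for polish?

shift 2

Precedence pushes polish to at least shift 2; polish's own window allows nothing later than shift 3.
polish at shift 2 is achievable: route in shift 4; polish in shift 2; bend in shift 1; tap in shift 4; drill in shift 1.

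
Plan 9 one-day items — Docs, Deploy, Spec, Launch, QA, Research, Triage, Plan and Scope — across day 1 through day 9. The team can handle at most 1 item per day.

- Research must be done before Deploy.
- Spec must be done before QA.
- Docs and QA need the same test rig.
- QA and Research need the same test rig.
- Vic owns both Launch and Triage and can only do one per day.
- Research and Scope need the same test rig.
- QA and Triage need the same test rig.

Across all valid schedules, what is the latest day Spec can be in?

Downstream work caps Spec at day 8.
Spec at day 8 is achievable: Launch -> day 4; QA -> day 9; Scope -> day 7; Plan -> day 6; Research -> day 1; Deploy -> day 2; Spec -> day 8; Docs -> day 3; Triage -> day 5.

day 8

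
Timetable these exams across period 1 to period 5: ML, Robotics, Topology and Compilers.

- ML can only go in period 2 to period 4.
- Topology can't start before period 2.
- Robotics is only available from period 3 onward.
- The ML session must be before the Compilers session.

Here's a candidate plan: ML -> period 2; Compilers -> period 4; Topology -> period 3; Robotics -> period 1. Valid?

ML can only go in period 2 to period 4 — holds.
Topology can't start before period 2 — holds.
Robotics is only available from period 3 onward — violated.
The ML session must be before the Compilers session — holds.

Invalid. Robotics is only available from period 3 onward.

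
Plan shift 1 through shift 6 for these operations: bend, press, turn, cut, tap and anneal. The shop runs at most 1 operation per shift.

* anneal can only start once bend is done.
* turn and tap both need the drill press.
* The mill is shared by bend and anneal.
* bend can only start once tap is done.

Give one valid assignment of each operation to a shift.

turn in shift 5, anneal in shift 3, bend in shift 2, press in shift 4, tap in shift 1, cut in shift 6

Checking: tap(shift 1) before bend(shift 2); bend(shift 2) before anneal(shift 3); turn(shift 5) != tap(shift 1); bend(shift 2) != anneal(shift 3); max 1 per shift (cap 1).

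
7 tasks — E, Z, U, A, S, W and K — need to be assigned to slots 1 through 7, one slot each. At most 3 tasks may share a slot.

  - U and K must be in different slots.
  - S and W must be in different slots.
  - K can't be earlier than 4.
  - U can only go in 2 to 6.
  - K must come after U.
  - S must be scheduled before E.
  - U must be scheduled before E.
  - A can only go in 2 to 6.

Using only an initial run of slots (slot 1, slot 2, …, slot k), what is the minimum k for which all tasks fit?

4 slots

The precedence chain requires at least 2 distinct slots.
With at most 3 per slot and 7 tasks, at least 3 slots are needed.
K can't be placed before 4, so the schedule must run through at least slot 4.
4 works (last occupied slot: 4): for example A -> 2; Z -> 1; E -> 3; U -> 2; S -> 1; K -> 4; W -> 2.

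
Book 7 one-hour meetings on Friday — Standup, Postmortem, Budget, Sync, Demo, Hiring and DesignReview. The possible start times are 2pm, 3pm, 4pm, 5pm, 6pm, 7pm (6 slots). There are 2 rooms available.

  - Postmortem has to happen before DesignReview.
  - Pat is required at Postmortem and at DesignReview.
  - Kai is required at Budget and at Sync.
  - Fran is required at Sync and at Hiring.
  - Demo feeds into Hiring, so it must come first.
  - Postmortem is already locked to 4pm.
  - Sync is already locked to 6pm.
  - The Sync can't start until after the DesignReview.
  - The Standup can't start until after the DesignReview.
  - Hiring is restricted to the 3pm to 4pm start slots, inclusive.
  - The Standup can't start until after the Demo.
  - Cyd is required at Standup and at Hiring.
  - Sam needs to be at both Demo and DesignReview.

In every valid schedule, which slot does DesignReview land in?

Postmortem is fixed at 4pm and must come before DesignReview, so DesignReview is at least 5pm.
Sync is fixed at 6pm and must come after DesignReview, so DesignReview is at most 5pm.
So DesignReview must be 5pm.

5pm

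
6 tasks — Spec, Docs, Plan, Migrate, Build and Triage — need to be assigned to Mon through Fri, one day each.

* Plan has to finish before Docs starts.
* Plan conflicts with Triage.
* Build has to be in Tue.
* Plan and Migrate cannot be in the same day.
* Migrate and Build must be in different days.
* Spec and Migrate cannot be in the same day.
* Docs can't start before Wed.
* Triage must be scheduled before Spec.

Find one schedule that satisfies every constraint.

Spec in Tue; Build in Tue; Triage in Mon; Migrate in Mon; Docs in Wed; Plan in Tue

Checking: Triage(Mon) before Spec(Tue); Plan(Tue) before Docs(Wed); Migrate(Mon) != Build(Tue); Spec(Tue) != Migrate(Mon); Plan(Tue) != Migrate(Mon); Plan(Tue) != Triage(Mon); Docs=Wed in [Wed,Fri]; Build=Tue in [Tue,Tue].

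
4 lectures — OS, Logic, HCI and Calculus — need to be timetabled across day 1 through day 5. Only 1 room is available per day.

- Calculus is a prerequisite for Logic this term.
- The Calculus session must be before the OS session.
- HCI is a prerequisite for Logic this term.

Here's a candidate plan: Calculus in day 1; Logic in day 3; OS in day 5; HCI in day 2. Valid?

The Calculus session must be before the OS session — holds.
Calculus is a prerequisite for Logic this term — holds.
Only 1 room is available per day — holds.
HCI is a prerequisite for Logic this term — holds.

Yes, all constraints hold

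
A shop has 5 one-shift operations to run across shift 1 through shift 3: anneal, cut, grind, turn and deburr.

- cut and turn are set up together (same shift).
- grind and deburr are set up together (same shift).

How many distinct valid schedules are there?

Splitting on anneal: it can be shift 1 (9), shift 2 (9), shift 3 (9). Listing each branch's schedules as (cut, grind, turn, deburr) by shift number:
anneal=shift 1: (1,1,1,1) (1,2,1,2) (1,3,1,3) (2,1,2,1) (2,2,2,2) (2,3,2,3) (3,1,3,1) (3,2,3,2) (3,3,3,3) — 9.
anneal=shift 2: (1,1,1,1) (1,2,1,2) (1,3,1,3) (2,1,2,1) (2,2,2,2) (2,3,2,3) (3,1,3,1) (3,2,3,2) (3,3,3,3) — 9.
anneal=shift 3: (1,1,1,1) (1,2,1,2) (1,3,1,3) (2,1,2,1) (2,2,2,2) (2,3,2,3) (3,1,3,1) (3,2,3,2) (3,3,3,3) — 9.
Summing: 9 + 9 + 9 = 27.

27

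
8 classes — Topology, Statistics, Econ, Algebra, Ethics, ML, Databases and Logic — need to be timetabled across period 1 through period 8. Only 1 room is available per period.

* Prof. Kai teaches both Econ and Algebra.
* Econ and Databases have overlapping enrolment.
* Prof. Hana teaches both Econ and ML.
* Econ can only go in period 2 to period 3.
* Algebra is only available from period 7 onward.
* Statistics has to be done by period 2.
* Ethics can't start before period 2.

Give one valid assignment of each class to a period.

Algebra in period 7; Statistics in period 1; Econ in period 2; Ethics in period 3; Databases in period 6; Logic in period 8; Topology in period 4; ML in period 5

Checking: Econ(period 2) != Databases(period 6); Econ(period 2) != Algebra(period 7); Econ(period 2) != ML(period 5); Econ=period 2 in [period 2,period 3]; Algebra=period 7 in [period 7,period 8]; Ethics=period 3 in [period 2,period 8]; Statistics=period 1 in [period 1,period 2]; max 1 per period (cap 1).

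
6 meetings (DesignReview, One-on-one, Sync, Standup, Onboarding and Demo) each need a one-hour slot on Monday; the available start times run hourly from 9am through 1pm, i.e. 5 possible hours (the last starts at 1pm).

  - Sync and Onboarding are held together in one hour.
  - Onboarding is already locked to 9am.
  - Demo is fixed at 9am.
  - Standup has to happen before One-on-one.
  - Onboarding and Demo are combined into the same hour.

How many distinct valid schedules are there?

50

Splitting on DesignReview: it can be 9am (10), 10am (10), 11am (10), 12pm (10), 1pm (10). Listing each branch's schedules as (One-on-one, Sync, Standup, Onboarding, Demo):
DesignReview=9am: (10am,9am,9am,9am,9am) (11am,9am,9am,9am,9am) (11am,9am,10am,9am,9am) (12pm,9am,9am,9am,9am) (12pm,9am,10am,9am,9am) (12pm,9am,11am,9am,9am) (1pm,9am,9am,9am,9am) (1pm,9am,10am,9am,9am) (1pm,9am,11am,9am,9am) (1pm,9am,12pm,9am,9am) — 10.
DesignReview=10am: (10am,9am,9am,9am,9am) (11am,9am,9am,9am,9am) (11am,9am,10am,9am,9am) (12pm,9am,9am,9am,9am) (12pm,9am,10am,9am,9am) (12pm,9am,11am,9am,9am) (1pm,9am,9am,9am,9am) (1pm,9am,10am,9am,9am) (1pm,9am,11am,9am,9am) (1pm,9am,12pm,9am,9am) — 10.
DesignReview=11am: (10am,9am,9am,9am,9am) (11am,9am,9am,9am,9am) (11am,9am,10am,9am,9am) (12pm,9am,9am,9am,9am) (12pm,9am,10am,9am,9am) (12pm,9am,11am,9am,9am) (1pm,9am,9am,9am,9am) (1pm,9am,10am,9am,9am) (1pm,9am,11am,9am,9am) (1pm,9am,12pm,9am,9am) — 10.
DesignReview=12pm: (10am,9am,9am,9am,9am) (11am,9am,9am,9am,9am) (11am,9am,10am,9am,9am) (12pm,9am,9am,9am,9am) (12pm,9am,10am,9am,9am) (12pm,9am,11am,9am,9am) (1pm,9am,9am,9am,9am) (1pm,9am,10am,9am,9am) (1pm,9am,11am,9am,9am) (1pm,9am,12pm,9am,9am) — 10.
DesignReview=1pm: (10am,9am,9am,9am,9am) (11am,9am,9am,9am,9am) (11am,9am,10am,9am,9am) (12pm,9am,9am,9am,9am) (12pm,9am,10am,9am,9am) (12pm,9am,11am,9am,9am) (1pm,9am,9am,9am,9am) (1pm,9am,10am,9am,9am) (1pm,9am,11am,9am,9am) (1pm,9am,12pm,9am,9am) — 10.
Summing: 10 + 10 + 10 + 10 + 10 = 50.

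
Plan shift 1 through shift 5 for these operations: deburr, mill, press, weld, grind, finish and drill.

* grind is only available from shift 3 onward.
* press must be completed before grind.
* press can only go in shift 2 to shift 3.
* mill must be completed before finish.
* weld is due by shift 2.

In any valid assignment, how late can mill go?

Downstream work caps mill at shift 4.
mill at shift 4 is achievable: weld=shift 1; drill=shift 1; finish=shift 5; mill=shift 4; grind=shift 3; deburr=shift 1; press=shift 2.

shift 4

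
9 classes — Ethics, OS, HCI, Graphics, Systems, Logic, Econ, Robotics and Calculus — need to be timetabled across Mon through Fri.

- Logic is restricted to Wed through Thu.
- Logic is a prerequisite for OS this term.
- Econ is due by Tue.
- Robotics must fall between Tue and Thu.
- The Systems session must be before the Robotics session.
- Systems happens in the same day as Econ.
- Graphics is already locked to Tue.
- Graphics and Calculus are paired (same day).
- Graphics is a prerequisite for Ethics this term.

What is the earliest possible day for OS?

Thu

Precedence pushes OS to at least Thu.
OS at Thu is achievable: Graphics in Tue, HCI in Mon, OS in Thu, Robotics in Tue, Ethics in Wed, Calculus in Tue, Systems in Mon, Logic in Wed, Econ in Mon.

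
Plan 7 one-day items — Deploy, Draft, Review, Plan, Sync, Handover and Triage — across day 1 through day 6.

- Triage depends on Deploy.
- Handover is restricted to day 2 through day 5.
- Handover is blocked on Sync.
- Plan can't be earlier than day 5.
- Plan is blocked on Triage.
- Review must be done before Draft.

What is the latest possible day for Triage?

day 5

Precedence pushes Triage to at least day 2; downstream work caps Triage at day 5.
Triage at day 5 is achievable: Triage=day 5; Draft=day 2; Plan=day 6; Review=day 1; Handover=day 2; Sync=day 1; Deploy=day 1.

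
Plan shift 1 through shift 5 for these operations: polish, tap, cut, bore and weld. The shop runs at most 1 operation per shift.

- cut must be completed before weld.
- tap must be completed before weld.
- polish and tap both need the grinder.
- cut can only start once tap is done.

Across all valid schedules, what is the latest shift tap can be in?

Downstream work caps tap at shift 3.
tap at shift 3 is achievable: cut in shift 4; weld in shift 5; polish in shift 1; tap in shift 3; bore in shift 2.

shift 3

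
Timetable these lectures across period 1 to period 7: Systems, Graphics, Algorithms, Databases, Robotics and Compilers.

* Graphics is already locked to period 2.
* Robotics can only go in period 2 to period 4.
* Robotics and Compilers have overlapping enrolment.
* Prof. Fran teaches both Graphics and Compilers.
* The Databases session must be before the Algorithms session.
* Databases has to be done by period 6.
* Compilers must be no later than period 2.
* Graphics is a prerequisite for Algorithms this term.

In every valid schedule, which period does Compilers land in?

period 1

Compilers's window is period 1–period 2.
Graphics is fixed at period 2, and Compilers can't share a period with Graphics.
So Compilers must be period 1.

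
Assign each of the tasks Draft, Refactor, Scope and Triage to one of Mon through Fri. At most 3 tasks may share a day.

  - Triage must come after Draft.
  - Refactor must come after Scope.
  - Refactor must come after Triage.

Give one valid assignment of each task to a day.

Refactor in Wed, Scope in Mon, Draft in Mon, Triage in Tue

Checking: Scope(Mon) before Refactor(Wed); Triage(Tue) before Refactor(Wed); Draft(Mon) before Triage(Tue); max 2 per day (cap 3).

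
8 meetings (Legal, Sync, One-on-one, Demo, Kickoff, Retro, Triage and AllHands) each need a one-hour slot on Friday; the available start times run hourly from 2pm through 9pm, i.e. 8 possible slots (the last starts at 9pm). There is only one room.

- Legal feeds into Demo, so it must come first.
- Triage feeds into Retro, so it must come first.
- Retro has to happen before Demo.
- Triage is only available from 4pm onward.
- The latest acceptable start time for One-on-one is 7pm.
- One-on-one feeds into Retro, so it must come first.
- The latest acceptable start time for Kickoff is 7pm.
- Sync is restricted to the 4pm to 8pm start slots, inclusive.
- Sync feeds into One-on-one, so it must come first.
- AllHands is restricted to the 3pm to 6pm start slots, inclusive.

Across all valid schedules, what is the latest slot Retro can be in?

Precedence pushes Retro to at least 6pm; downstream work caps Retro at 8pm.
Retro at 8pm is achievable: AllHands -> 3pm; Demo -> 9pm; Sync -> 4pm; One-on-one -> 5pm; Legal -> 7pm; Retro -> 8pm; Kickoff -> 2pm; Triage -> 6pm.

8pm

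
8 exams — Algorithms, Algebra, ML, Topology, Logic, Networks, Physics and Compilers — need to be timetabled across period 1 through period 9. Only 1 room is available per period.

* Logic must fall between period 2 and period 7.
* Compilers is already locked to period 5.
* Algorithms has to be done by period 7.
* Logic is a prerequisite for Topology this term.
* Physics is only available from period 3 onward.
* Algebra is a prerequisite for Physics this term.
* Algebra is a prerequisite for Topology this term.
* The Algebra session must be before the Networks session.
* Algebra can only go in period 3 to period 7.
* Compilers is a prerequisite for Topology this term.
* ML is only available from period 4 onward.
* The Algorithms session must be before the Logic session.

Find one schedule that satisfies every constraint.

Algebra -> period 3, ML -> period 4, Networks -> period 8, Physics -> period 6, Compilers -> period 5, Algorithms -> period 1, Topology -> period 7, Logic -> period 2

Checking: Algebra(period 3) before Physics(period 6); Compilers(period 5) before Topology(period 7); Algorithms(period 1) before Logic(period 2); Logic(period 2) before Topology(period 7); Algebra(period 3) before Networks(period 8); Algebra(period 3) before Topology(period 7); ML=period 4 in [period 4,period 9]; Algebra=period 3 in [period 3,period 7]; Algorithms=period 1 in [period 1,period 7]; Logic=period 2 in [period 2,period 7]; Physics=period 6 in [period 3,period 9]; Compilers=period 5 in [period 5,period 5]; max 1 per period (cap 1).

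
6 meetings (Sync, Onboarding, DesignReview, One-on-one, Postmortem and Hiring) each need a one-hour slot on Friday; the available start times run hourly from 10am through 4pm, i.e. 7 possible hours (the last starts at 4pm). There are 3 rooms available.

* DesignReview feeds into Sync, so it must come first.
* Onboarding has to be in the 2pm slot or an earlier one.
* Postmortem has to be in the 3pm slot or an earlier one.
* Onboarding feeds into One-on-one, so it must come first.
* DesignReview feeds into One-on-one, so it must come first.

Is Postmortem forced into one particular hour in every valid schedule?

No

Postmortem can be 10am (e.g. Sync=11am, Postmortem=10am, Hiring=11am, Onboarding=10am, DesignReview=10am, One-on-one=11am) or 11am (e.g. Onboarding in 10am, Postmortem in 11am, Sync in 11am, Hiring in 10am, One-on-one in 11am, DesignReview in 10am).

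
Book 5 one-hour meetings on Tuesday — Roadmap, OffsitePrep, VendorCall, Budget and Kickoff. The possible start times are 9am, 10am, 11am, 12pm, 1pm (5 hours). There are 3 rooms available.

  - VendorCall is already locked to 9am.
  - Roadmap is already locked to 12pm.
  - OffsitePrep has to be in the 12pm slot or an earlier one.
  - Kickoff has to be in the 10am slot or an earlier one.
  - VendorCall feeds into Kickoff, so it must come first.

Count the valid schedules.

20

Splitting on OffsitePrep: it can be 9am (5), 10am (5), 11am (5), 12pm (5). Listing each branch's schedules as (Roadmap, VendorCall, Budget, Kickoff):
OffsitePrep=9am: (12pm,9am,9am,10am) (12pm,9am,10am,10am) (12pm,9am,11am,10am) (12pm,9am,12pm,10am) (12pm,9am,1pm,10am) — 5.
OffsitePrep=10am: (12pm,9am,9am,10am) (12pm,9am,10am,10am) (12pm,9am,11am,10am) (12pm,9am,12pm,10am) (12pm,9am,1pm,10am) — 5.
OffsitePrep=11am: (12pm,9am,9am,10am) (12pm,9am,10am,10am) (12pm,9am,11am,10am) (12pm,9am,12pm,10am) (12pm,9am,1pm,10am) — 5.
OffsitePrep=12pm: (12pm,9am,9am,10am) (12pm,9am,10am,10am) (12pm,9am,11am,10am) (12pm,9am,12pm,10am) (12pm,9am,1pm,10am) — 5.
Summing: 5 + 5 + 5 + 5 = 20.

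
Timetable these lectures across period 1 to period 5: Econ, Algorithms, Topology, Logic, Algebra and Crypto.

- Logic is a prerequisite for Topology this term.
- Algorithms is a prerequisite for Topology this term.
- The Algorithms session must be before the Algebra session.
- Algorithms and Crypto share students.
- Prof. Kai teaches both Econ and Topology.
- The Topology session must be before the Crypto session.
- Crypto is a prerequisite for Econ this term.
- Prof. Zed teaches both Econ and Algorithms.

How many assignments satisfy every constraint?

26

Splitting on Econ: it can be period 4 (4), period 5 (22). Listing each branch's schedules as (Algorithms, Topology, Logic, Algebra, Crypto) by period number:
Econ=period 4: (1,2,1,2,3) (1,2,1,3,3) (1,2,1,4,3) (1,2,1,5,3) — 4.
Econ=period 5: (1,2,1,2,3) (1,2,1,2,4) (1,2,1,3,3) (1,2,1,3,4) (1,2,1,4,3) (1,2,1,4,4) (1,2,1,5,3) (1,2,1,5,4) (1,3,1,2,4) (1,3,1,3,4) (1,3,1,4,4) (1,3,1,5,4) (1,3,2,2,4) (1,3,2,3,4) (1,3,2,4,4) (1,3,2,5,4) (2,3,1,3,4) (2,3,1,4,4) (2,3,1,5,4) (2,3,2,3,4) (2,3,2,4,4) (2,3,2,5,4) — 22.
Summing: 4 + 22 = 26.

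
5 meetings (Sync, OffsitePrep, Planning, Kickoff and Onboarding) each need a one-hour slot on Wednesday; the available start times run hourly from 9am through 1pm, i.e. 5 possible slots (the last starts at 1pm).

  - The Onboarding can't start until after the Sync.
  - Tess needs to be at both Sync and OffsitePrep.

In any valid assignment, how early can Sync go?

9am

Downstream work caps Sync at 12pm.
Sync at 9am is achievable: Planning=9am, Onboarding=10am, OffsitePrep=10am, Sync=9am, Kickoff=9am.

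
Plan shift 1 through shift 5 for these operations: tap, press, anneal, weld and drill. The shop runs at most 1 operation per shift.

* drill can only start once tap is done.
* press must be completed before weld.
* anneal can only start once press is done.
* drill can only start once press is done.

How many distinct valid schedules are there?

18

Splitting on tap: it can be shift 1 (6), shift 2 (6), shift 3 (4), shift 4 (2). Listing each branch's schedules as (press, anneal, weld, drill) by shift number:
tap=shift 1: (2,3,4,5) (2,3,5,4) (2,4,3,5) (2,4,5,3) (2,5,3,4) (2,5,4,3) — 6.
tap=shift 2: (1,3,4,5) (1,3,5,4) (1,4,3,5) (1,4,5,3) (1,5,3,4) (1,5,4,3) — 6.
tap=shift 3: (1,2,4,5) (1,2,5,4) (1,4,2,5) (1,5,2,4) — 4.
tap=shift 4: (1,2,3,5) (1,3,2,5) — 2.
Summing: 6 + 6 + 4 + 2 = 18.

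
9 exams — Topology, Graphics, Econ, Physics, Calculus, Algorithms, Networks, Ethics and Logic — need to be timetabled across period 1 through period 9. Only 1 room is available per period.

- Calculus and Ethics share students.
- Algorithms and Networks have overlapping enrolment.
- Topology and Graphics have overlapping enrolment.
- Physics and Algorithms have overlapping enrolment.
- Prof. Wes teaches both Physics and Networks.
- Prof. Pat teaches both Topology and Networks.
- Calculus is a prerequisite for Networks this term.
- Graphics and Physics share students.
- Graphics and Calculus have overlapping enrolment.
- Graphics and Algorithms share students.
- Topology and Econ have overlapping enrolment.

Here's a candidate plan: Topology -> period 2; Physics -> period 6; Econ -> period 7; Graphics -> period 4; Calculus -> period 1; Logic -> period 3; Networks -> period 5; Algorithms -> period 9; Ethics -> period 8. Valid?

Calculus and Ethics share students — holds.
Calculus is a prerequisite for Networks this term — holds.
Topology and Econ have overlapping enrolment — holds.
Graphics and Physics share students — holds.
Graphics and Calculus have overlapping enrolment — holds.
Prof. Pat teaches both Topology and Networks — holds.
Prof. Wes teaches both Physics and Networks — holds.
Physics and Algorithms have overlapping enrolment — holds.
Algorithms and Networks have overlapping enrolment — holds.
Topology and Graphics have overlapping enrolment — holds.
Only 1 room is available per period — holds.
Graphics and Algorithms share students — holds.

Valid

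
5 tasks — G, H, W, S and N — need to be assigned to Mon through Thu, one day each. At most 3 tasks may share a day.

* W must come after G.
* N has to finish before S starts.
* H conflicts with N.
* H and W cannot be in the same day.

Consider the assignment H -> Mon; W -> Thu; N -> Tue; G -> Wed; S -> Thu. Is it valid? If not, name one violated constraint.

H and W cannot be in the same day — holds.
H conflicts with N — holds.
W must come after G — holds.
N has to finish before S starts — holds.
At most 3 tasks may share a day — holds.

Valid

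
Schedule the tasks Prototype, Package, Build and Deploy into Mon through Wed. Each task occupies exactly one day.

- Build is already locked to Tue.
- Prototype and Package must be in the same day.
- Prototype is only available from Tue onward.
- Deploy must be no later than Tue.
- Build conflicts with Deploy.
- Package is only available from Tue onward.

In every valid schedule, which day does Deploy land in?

Mon

Deploy's window is Mon–Tue.
Build is fixed at Tue, and Deploy can't share a day with Build.
So Deploy must be Mon.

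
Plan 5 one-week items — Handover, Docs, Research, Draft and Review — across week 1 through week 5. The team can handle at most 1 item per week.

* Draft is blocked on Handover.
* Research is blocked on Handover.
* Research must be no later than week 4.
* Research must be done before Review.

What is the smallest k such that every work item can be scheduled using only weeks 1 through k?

The precedence chain requires at least 3 distinct weeks.
With at most 1 per week and 5 work items, at least 5 weeks are needed.
5 works (last occupied week: week 5): for example Handover=week 1, Research=week 2, Docs=week 5, Draft=week 3, Review=week 4.

5 weeks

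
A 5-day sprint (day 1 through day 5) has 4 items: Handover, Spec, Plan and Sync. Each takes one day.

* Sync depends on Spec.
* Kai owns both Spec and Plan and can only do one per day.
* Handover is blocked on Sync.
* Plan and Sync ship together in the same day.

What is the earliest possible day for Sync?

day 2

Precedence pushes Sync to at least day 2; downstream work caps Sync at day 4.
Sync at day 2 is achievable: Handover in day 3, Sync in day 2, Plan in day 2, Spec in day 1.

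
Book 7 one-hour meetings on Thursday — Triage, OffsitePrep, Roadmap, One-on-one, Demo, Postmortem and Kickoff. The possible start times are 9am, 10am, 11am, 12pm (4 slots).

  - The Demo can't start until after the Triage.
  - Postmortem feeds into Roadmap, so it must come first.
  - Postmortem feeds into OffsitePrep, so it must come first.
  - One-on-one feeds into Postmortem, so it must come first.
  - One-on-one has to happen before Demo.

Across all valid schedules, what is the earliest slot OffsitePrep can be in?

Precedence pushes OffsitePrep to at least 11am.
OffsitePrep at 11am is achievable: Postmortem=10am, Triage=9am, Roadmap=11am, One-on-one=9am, Demo=10am, OffsitePrep=11am, Kickoff=9am.

11am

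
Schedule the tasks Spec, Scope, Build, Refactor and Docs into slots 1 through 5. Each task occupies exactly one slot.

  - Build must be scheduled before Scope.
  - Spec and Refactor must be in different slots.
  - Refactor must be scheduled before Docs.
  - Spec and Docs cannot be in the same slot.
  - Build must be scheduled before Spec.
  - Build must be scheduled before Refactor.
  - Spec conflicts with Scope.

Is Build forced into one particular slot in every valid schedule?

No

Build can be 1 (e.g. Spec -> 3, Build -> 1, Scope -> 2, Docs -> 4, Refactor -> 2) or 2 (e.g. Build=2, Refactor=3, Docs=5, Scope=3, Spec=4).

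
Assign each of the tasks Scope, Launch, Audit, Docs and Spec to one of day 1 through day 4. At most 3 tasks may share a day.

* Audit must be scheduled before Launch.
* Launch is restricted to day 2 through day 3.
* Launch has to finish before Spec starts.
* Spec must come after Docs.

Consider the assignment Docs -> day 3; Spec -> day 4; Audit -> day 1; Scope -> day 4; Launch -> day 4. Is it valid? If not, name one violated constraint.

No. Launch is restricted to day 2 through day 3 is not satisfied.

Launch is restricted to day 2 through day 3 — violated.
Spec must come after Docs — holds.
Audit must be scheduled before Launch — holds.
Launch has to finish before Spec starts — violated.
At most 3 tasks may share a day — holds.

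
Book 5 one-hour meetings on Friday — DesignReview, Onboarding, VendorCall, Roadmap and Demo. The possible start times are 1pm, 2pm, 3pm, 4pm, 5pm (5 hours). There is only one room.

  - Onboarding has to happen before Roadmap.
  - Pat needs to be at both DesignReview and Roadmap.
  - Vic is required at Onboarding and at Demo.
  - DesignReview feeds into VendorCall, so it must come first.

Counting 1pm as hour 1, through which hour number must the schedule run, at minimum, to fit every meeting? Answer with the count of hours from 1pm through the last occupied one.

The precedence chain requires at least 2 distinct hours.
With at most 1 per hour and 5 meetings, at least 5 hours are needed.
5 works (last occupied hour: 5pm): for example Demo -> 5pm; Onboarding -> 2pm; DesignReview -> 1pm; Roadmap -> 4pm; VendorCall -> 3pm.

5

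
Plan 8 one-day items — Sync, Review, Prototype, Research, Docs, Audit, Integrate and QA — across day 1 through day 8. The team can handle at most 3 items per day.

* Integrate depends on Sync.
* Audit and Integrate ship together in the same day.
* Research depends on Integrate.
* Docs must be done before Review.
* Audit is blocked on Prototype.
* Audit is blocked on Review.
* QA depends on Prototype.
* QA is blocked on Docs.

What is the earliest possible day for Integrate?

Integrate must be in the same day as Audit, which can't be before day 3, so Integrate is at least day 3; downstream work caps Integrate at day 7.
Integrate at day 3 is achievable: Audit=day 3, Sync=day 1, Integrate=day 3, Research=day 4, Prototype=day 1, QA=day 2, Docs=day 1, Review=day 2.

day 3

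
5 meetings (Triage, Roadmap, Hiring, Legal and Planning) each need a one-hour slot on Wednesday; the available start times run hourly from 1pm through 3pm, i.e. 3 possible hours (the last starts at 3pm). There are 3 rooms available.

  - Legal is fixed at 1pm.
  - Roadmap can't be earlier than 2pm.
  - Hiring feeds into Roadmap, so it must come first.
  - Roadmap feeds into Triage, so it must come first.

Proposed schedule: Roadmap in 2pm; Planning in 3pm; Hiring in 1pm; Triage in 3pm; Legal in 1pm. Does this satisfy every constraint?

There are 3 rooms available — holds.
Hiring feeds into Roadmap, so it must come first — holds.
Roadmap feeds into Triage, so it must come first — holds.
Roadmap can't be earlier than 2pm — holds.
Legal is fixed at 1pm — holds.

Yes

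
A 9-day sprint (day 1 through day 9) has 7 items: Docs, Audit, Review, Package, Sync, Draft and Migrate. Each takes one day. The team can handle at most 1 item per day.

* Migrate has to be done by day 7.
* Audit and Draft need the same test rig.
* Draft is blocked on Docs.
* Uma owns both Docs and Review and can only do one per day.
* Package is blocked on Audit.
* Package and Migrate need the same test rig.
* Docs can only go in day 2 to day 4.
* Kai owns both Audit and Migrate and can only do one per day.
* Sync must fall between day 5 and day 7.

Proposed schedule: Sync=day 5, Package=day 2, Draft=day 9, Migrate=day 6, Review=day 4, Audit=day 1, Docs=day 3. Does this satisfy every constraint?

Package is blocked on Audit — holds.
Draft is blocked on Docs — holds.
The team can handle at most 1 item per day — holds.
Audit and Draft need the same test rig — holds.
Sync must fall between day 5 and day 7 — holds.
Docs can only go in day 2 to day 4 — holds.
Package and Migrate need the same test rig — holds.
Uma owns both Docs and Review and can only do one per day — holds.
Migrate has to be done by day 7 — holds.
Kai owns both Audit and Migrate and can only do one per day — holds.

Yes, all constraints hold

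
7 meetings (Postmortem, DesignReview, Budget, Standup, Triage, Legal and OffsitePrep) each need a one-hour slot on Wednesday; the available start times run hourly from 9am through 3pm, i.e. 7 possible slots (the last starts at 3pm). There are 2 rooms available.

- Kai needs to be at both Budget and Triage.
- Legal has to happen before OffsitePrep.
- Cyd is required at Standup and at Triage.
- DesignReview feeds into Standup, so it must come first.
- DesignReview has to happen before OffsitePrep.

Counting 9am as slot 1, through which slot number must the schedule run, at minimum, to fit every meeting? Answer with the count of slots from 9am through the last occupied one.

The precedence chain requires at least 2 distinct slots.
With at most 2 per slot and 7 meetings, at least 4 slots are needed.
4 works (last occupied slot: 12pm): for example Standup -> 10am, DesignReview -> 9am, Triage -> 12pm, Postmortem -> 11am, Budget -> 11am, OffsitePrep -> 10am, Legal -> 9am.

4 slots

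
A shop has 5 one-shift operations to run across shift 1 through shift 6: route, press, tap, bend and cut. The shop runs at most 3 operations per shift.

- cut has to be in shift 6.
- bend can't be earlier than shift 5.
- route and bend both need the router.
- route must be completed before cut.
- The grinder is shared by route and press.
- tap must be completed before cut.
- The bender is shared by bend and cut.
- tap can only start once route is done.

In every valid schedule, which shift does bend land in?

shift 5

bend's window is shift 5–shift 6.
cut is fixed at shift 6, and bend can't share a shift with cut.
So bend must be shift 5.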